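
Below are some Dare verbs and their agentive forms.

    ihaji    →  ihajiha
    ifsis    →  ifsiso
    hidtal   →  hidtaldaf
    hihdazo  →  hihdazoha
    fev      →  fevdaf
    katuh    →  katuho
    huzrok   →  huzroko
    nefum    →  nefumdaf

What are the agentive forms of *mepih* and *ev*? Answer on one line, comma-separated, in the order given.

mepiho, evdaf

The alternation tracks the final sound of the stem — -o when the stem ends in a voiceless consonant (*ifsis*, *katuh*, *huzrok*); -daf when the stem ends in a voiced consonant (*hidtal*, *fev*, *nefum*); -ha when the stem ends in a vowel (*ihaji*, *hihdazo*).
*mepih*: final sound = /h/, a voiceless consonant → -o → *mepiho*.
The final sound of *ev* is /v/, which is a voiced consonant, so the suffix is -daf, giving *evdaf*.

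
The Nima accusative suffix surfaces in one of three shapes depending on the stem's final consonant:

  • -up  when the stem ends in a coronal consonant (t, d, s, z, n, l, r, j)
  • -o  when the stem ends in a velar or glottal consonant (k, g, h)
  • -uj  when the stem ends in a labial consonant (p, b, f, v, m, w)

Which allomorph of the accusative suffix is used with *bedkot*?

*bedkot*: final consonant = /t/, coronal → -up.

-up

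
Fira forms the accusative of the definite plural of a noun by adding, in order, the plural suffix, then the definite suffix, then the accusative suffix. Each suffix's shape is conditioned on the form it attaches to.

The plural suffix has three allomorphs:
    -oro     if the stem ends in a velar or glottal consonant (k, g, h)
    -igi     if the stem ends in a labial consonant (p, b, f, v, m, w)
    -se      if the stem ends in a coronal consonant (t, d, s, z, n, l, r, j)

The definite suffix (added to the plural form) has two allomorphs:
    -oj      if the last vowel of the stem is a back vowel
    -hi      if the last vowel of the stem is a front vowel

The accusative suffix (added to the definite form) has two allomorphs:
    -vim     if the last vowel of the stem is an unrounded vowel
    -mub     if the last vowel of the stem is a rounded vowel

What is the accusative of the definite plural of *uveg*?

*uveg*: final consonant = /g/, velar/glottal → -oro → *uvegoro*.
The last vowel of the plural form *uvegoro* is /o/, which is a back vowel, so the definite suffix is -oj, giving *uvegorooj*.
Since the last vowel of the definite form *uvegorooj* is /o/ (a rounded vowel), it takes -mub, giving *uvegoroojmub*.

uvegoroojmub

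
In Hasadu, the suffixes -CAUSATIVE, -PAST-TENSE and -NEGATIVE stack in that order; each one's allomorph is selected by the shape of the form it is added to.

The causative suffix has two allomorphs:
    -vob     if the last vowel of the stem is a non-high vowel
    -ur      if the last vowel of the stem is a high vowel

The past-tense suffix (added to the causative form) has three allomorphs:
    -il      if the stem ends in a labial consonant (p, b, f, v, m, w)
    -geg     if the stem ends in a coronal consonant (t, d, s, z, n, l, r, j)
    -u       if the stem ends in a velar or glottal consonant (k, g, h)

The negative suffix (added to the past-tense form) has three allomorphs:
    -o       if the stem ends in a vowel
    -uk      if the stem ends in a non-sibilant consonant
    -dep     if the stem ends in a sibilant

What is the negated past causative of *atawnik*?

The last vowel of *atawnik* is /i/, which is a high vowel, so the causative suffix is -ur, giving *atawnikur*.
The causative form *atawnikur* — final consonant /r/ (coronal) → -geg → *atawnikurgeg*.
The past-tense form *atawnikurgeg*: final sound = /g/, a non-sibilant consonant → -uk → *atawnikurgeguk*.

atawnikurgeguk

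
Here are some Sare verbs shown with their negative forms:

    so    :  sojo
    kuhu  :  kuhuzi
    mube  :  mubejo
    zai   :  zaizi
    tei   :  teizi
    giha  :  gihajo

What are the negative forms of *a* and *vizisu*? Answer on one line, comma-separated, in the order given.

The pattern is height harmony: -zi when the last vowel of the stem is a high vowel (*kuhu*, *zai*, *tei*); -jo when the last vowel of the stem is a non-high vowel (*so*, *mube*, *giha*).
Since the last vowel of *a* is /a/ (a non-high vowel), it takes -jo, giving *ajo*.
*vizisu*: last vowel = /u/, a high vowel → -zi → *vizisuzi*.

ajo, vizisuzi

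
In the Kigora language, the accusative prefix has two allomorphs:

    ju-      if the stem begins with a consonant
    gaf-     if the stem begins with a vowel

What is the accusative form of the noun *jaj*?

Since the first sound of *jaj* is /j/ (a consonant), it takes ju-, giving *jujaj*.

jujaj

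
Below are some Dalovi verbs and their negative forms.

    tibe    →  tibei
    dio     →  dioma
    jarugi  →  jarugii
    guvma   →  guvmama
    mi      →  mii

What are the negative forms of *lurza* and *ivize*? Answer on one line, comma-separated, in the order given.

lurzama, ivizei

The suffix is conditioned by the last vowel: -i when the last vowel of the stem is a front vowel (*tibe*, *jarugi*, *mi*); -ma when the last vowel of the stem is a back vowel (*dio*, *guvma*).
Since the last vowel of *lurza* is /a/ (a back vowel), it takes -ma, giving *lurzama*.
Since the last vowel of *ivize* is /e/ (a front vowel), it takes -i, giving *ivizei*.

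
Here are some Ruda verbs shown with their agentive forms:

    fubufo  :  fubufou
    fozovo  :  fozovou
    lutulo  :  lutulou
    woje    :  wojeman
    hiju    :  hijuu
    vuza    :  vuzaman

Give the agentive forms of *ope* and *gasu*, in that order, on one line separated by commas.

The suffix is conditioned by the last vowel: -u when the last vowel of the stem is a rounded vowel (*fubufo*, *fozovo*, *lutulo*, *hiju*); -man when the last vowel of the stem is an unrounded vowel (*woje*, *vuza*).
The last vowel of *ope* is /e/, which is an unrounded vowel, so the suffix is -man, giving *opeman*.
The last vowel of *gasu* is /u/, which is a rounded vowel, so the suffix is -u, giving *gasuu*.

opeman, gasuu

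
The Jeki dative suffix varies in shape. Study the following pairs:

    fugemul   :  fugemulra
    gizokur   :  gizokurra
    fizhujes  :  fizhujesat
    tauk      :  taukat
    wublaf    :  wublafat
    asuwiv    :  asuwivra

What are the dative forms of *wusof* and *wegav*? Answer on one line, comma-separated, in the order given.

The alternation tracks the final consonant of the stem — -at when the stem ends in a voiceless consonant (*fizhujes*, *tauk*, *wublaf*); -ra when the stem ends in a voiced consonant (*fugemul*, *gizokur*, *asuwiv*).
*wusof*: final consonant = /f/, voiceless → -at → *wusofat*.
The final consonant of *wegav* is /v/, which is voiced, so the suffix is -ra, giving *wegavra*.

wusofat, wegavra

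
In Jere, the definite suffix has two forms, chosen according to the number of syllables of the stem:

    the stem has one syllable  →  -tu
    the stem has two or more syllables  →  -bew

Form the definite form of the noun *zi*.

*zi* has one syllable, so the suffix is -tu, giving *zitu*.

zitu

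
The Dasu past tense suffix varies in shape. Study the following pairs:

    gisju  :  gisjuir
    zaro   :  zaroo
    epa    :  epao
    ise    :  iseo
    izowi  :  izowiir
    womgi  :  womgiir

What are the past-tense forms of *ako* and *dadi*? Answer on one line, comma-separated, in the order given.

The alternation tracks the last vowel of the stem — -ir when the last vowel of the stem is a high vowel (*gisju*, *izowi*, *womgi*); -o when the last vowel of the stem is a non-high vowel (*zaro*, *epa*, *ise*).
*ako* — last vowel /o/ (a non-high vowel) → -o → *akoo*.
The last vowel of *dadi* is /i/, which is a high vowel, so the suffix is -ir, giving *dadiir*.

akoo, dadiir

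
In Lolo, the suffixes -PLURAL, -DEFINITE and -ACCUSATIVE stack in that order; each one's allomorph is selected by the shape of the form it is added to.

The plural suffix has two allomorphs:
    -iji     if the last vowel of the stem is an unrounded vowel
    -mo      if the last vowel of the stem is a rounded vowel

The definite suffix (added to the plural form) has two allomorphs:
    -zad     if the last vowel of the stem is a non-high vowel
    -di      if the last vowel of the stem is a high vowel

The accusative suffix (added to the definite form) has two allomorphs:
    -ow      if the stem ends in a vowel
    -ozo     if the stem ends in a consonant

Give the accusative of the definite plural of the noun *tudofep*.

tudofepijidiow

*tudofep*: last vowel = /e/, an unrounded vowel → -iji → *tudofepiji*.
Since the last vowel of the plural form *tudofepiji* is /i/ (a high vowel), it takes -di, giving *tudofepijidi*.
The definite form *tudofepijidi* — final sound /i/ (a vowel) → -ow → *tudofepijidiow*.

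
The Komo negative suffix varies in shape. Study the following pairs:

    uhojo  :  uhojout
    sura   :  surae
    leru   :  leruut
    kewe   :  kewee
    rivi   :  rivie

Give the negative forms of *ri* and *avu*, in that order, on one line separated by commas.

The pattern is rounding harmony: -ut when the last vowel of the stem is a rounded vowel (*uhojo*, *leru*); -e when the last vowel of the stem is an unrounded vowel (*sura*, *kewe*, *rivi*).
*ri* — last vowel /i/ (an unrounded vowel) → -e → *rie*.
*avu*: last vowel = /u/, a rounded vowel → -ut → *avuut*.

rie, avuut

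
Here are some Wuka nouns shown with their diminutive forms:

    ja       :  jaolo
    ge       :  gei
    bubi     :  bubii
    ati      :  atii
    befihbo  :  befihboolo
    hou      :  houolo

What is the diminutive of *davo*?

davoolo

Looking at the last vowel of each stem: -i when the last vowel of the stem is a front vowel (*ge*, *bubi*, *ati*); -olo when the last vowel of the stem is a back vowel (*ja*, *befihbo*, *hou*).
*davo*: last vowel = /o/, a back vowel → -olo → *davoolo*.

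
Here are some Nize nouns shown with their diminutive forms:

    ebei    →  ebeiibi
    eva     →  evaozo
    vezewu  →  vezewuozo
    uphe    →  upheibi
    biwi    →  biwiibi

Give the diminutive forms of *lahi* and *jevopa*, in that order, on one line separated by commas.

lahiibi, jevopaozo

The suffix is conditioned by the last vowel: -ibi when the last vowel of the stem is a front vowel (*ebei*, *uphe*, *biwi*); -ozo when the last vowel of the stem is a back vowel (*eva*, *vezewu*).
*lahi* — last vowel /i/ (a front vowel) → -ibi → *lahiibi*.
*jevopa*: last vowel = /a/, a back vowel → -ozo → *jevopaozo*.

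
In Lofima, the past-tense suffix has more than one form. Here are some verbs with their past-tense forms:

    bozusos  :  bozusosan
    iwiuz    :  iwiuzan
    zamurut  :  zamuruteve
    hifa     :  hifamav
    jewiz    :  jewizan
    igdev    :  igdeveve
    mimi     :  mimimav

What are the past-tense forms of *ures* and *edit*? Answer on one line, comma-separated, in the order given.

uresan, editeve

The pattern is sibilance of the final sound: -an when the stem ends in a sibilant (*bozusos*, *iwiuz*, *jewiz*); -eve when the stem ends in a non-sibilant consonant (*zamurut*, *igdev*); -mav when the stem ends in a vowel (*hifa*, *mimi*).
*ures*: final sound = /s/, a sibilant → -an → *uresan*.
The final sound of *edit* is /t/, which is a non-sibilant consonant, so the suffix is -eve, giving *editeve*.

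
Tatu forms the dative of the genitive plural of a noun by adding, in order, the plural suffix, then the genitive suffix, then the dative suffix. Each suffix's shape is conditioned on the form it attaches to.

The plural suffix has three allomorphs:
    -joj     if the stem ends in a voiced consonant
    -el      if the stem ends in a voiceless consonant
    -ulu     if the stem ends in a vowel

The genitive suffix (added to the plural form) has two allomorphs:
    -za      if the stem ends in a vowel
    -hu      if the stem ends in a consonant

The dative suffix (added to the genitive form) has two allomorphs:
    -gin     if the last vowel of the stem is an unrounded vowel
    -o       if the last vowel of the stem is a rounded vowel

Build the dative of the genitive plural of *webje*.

webjeuluzagin

*webje*: final sound = /e/, a vowel → -ulu → *webjeulu*.
The final sound of the plural form *webjeulu* is /u/, which is a vowel, so the genitive suffix is -za, giving *webjeuluza*.
The last vowel of the genitive form *webjeuluza* is /a/, which is an unrounded vowel, so the dative suffix is -gin, giving *webjeuluzagin*.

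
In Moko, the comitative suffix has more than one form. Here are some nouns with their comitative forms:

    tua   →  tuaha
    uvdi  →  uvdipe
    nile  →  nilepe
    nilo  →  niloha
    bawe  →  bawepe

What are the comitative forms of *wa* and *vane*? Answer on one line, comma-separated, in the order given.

The alternation tracks the last vowel of the stem — -pe when the last vowel of the stem is a front vowel (*uvdi*, *nile*, *bawe*); -ha when the last vowel of the stem is a back vowel (*tua*, *nilo*).
Since the last vowel of *wa* is /a/ (a back vowel), it takes -ha, giving *waha*.
The last vowel of *vane* is /e/, which is a front vowel, so the suffix is -pe, giving *vanepe*.

waha, vanepe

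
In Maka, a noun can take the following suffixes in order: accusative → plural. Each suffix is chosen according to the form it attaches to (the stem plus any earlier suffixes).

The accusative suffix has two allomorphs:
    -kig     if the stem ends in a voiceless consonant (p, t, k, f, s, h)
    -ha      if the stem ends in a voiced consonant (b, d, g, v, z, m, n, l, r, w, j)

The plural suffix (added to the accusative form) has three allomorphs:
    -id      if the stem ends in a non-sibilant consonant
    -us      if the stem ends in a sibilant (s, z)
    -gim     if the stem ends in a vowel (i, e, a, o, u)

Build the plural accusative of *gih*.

gihkigid

*gih*: final consonant = /h/, voiceless → -kig → *gihkig*.
The final sound of the accusative form *gihkig* is /g/, which is a non-sibilant consonant, so the plural suffix is -id, giving *gihkigid*.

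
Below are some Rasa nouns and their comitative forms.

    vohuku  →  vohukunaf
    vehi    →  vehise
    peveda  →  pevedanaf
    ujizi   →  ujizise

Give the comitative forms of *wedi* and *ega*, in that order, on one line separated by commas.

wedise, eganaf

The pattern is front/back vowel harmony: -se when the last vowel of the stem is a front vowel (*vehi*, *ujizi*); -naf when the last vowel of the stem is a back vowel (*vohuku*, *peveda*).
*wedi*: last vowel = /i/, a front vowel → -se → *wedise*.
Since the last vowel of *ega* is /a/ (a back vowel), it takes -naf, giving *eganaf*.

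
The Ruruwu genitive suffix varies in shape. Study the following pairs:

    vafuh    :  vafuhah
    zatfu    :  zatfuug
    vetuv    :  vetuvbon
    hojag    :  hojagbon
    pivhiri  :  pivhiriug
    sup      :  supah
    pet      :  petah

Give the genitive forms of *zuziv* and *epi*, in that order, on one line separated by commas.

zuzivbon, epiug

Looking at the final sound of each stem: -ah when the stem ends in a voiceless consonant (*vafuh*, *sup*, *pet*); -bon when the stem ends in a voiced consonant (*vetuv*, *hojag*); -ug when the stem ends in a vowel (*zatfu*, *pivhiri*).
Since the final sound of *zuziv* is /v/ (a voiced consonant), it takes -bon, giving *zuzivbon*.
*epi* — final sound /i/ (a vowel) → -ug → *epiug*.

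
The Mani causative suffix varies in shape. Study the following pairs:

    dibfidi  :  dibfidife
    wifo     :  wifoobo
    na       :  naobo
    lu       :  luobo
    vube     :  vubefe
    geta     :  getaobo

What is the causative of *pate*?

The pattern is front/back vowel harmony: -fe when the last vowel of the stem is a front vowel (*dibfidi*, *vube*); -obo when the last vowel of the stem is a back vowel (*wifo*, *na*, *lu*, *geta*).
The last vowel of *pate* is /e/, which is a front vowel, so the suffix is -fe, giving *patefe*.

patefe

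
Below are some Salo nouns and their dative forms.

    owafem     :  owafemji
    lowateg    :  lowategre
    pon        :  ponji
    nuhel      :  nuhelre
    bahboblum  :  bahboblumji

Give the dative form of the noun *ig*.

igre

The alternation tracks the final consonant of the stem — -ji when the stem ends in a nasal (*owafem*, *pon*, *bahboblum*); -re when the stem ends in a non-nasal consonant (*lowateg*, *nuhel*).
*ig*: final consonant = /g/, non-nasal → -re → *igre*.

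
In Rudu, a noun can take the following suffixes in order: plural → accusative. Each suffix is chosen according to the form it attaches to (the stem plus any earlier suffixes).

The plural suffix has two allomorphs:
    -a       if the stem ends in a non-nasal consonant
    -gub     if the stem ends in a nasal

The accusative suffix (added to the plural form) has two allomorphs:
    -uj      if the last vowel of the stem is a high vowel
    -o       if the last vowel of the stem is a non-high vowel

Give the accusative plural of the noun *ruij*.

ruijao

*ruij* — final consonant /j/ (non-nasal) → -a → *ruija*.
The plural form *ruija*: last vowel = /a/, a non-high vowel → -o → *ruijao*.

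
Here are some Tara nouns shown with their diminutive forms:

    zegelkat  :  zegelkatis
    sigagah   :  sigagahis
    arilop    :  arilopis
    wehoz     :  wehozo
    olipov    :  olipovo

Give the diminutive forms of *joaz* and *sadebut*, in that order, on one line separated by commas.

joazo, sadebutis

The pattern is voicing of the final consonant: -is when the stem ends in a voiceless consonant (*zegelkat*, *sigagah*, *arilop*); -o when the stem ends in a voiced consonant (*wehoz*, *olipov*).
*joaz* — final consonant /z/ (voiced) → -o → *joazo*.
Since the final consonant of *sadebut* is /t/ (voiceless), it takes -is, giving *sadebutis*.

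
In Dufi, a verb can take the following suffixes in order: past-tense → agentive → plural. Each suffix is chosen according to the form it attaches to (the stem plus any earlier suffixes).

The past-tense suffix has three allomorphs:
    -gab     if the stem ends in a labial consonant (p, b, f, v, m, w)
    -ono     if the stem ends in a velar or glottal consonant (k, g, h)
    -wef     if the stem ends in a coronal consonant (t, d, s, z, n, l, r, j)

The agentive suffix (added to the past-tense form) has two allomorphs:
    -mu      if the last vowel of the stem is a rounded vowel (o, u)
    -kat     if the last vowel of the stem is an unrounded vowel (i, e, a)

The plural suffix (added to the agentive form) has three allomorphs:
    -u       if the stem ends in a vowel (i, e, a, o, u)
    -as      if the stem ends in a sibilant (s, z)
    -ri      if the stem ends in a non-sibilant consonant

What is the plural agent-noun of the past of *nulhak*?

nulhakonomuu

Since the final consonant of *nulhak* is /k/ (velar/glottal), it takes -ono, giving *nulhakono*.
The past-tense form *nulhakono*: last vowel = /o/, a rounded vowel → -mu → *nulhakonomu*.
The final sound of the agentive form *nulhakonomu* is /u/, which is a vowel, so the plural suffix is -u, giving *nulhakonomuu*.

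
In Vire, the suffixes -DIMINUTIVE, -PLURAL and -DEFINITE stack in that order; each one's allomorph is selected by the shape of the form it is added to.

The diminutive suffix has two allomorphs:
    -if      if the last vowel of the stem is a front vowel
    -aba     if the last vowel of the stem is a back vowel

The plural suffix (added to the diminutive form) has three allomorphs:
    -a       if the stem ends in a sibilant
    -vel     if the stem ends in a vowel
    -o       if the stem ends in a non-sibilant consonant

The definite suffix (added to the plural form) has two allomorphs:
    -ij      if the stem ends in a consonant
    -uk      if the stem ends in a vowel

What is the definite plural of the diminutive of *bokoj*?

bokojabavelij

Since the last vowel of *bokoj* is /o/ (a back vowel), it takes -aba, giving *bokojaba*.
The diminutive form *bokojaba* — final sound /a/ (a vowel) → -vel → *bokojabavel*.
Since the final sound of the plural form *bokojabavel* is /l/ (a consonant), it takes -ij, giving *bokojabavelij*.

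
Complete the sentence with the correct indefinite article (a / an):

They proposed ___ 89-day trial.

The indefinite article is chosen by the initial *sound* of the following word, not its spelling.
The number *89* is spoken "eighty-…", beginning with /ˈeɪti/ — a vowel sound.
So the article is *an*: They proposed an 89-day trial.

an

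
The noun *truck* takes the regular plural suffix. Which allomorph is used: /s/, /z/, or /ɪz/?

The stem *truck* ends in a voiceless non-sibilant consonant.
The plural suffix surfaces as /ɪz/ after sibilants, /s/ after other voiceless consonants, and /z/ after other voiced sounds.
So the plural -s on *truck* is pronounced /s/.

/s/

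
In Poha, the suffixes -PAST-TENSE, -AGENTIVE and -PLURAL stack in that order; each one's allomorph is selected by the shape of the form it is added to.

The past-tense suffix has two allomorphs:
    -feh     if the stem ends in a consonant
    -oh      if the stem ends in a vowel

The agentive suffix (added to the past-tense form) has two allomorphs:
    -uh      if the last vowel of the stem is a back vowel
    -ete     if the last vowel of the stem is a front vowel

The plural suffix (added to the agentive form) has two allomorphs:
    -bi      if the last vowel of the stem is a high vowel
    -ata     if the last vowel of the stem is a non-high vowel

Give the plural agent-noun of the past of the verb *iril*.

The final sound of *iril* is /l/, which is a consonant, so the past-tense suffix is -feh, giving *irilfeh*.
The past-tense form *irilfeh*: last vowel = /e/, a front vowel → -ete → *irilfehete*.
Since the last vowel of the agentive form *irilfehete* is /e/ (a non-high vowel), it takes -ata, giving *irilfeheteata*.

irilfeheteata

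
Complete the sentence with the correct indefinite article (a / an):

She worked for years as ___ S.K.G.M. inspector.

an

The indefinite article is chosen by the initial *sound* of the following word, not its spelling.
The initialism *S.K.G.M.* is read letter by letter; the first letter, S, is pronounced /ɛs/, which begins with a vowel sound.
So the article is *an*: She worked for years as an S.K.G.M. inspector.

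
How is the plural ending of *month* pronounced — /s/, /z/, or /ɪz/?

The stem *month* ends in a voiceless non-sibilant consonant.
The plural suffix surfaces as /ɪz/ after sibilants, /s/ after other voiceless consonants, and /z/ after other voiced sounds.
So the plural -s on *month* is pronounced /s/.

/s/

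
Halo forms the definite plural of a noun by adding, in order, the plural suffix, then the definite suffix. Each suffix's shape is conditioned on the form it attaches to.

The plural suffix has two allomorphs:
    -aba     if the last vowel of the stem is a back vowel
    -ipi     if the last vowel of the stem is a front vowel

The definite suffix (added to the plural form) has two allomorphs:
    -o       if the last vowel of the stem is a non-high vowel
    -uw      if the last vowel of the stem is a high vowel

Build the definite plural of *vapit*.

The last vowel of *vapit* is /i/, which is a front vowel, so the plural suffix is -ipi, giving *vapitipi*.
The plural form *vapitipi*: last vowel = /i/, a high vowel → -uw → *vapitipiuw*.

vapitipiuw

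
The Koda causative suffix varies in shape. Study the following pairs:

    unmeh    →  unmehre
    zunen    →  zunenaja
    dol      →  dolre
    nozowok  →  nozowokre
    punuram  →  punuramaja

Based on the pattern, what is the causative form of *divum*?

The alternation tracks the final consonant of the stem — -aja when the stem ends in a nasal (*zunen*, *punuram*); -re when the stem ends in a non-nasal consonant (*unmeh*, *dol*, *nozowok*).
The final consonant of *divum* is /m/, which is a nasal, so the suffix is -aja, giving *divumaja*.

divumaja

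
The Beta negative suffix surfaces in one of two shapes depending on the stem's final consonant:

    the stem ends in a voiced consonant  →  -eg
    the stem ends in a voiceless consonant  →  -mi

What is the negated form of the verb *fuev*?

*fuev* — final consonant /v/ (voiced) → -eg → *fueveg*.

fueveg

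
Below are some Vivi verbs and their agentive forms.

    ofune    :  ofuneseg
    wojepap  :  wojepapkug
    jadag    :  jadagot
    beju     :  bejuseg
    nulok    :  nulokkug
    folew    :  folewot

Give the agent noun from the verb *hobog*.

hobogot

The pattern is voicing of the final sound: -kug when the stem ends in a voiceless consonant (*wojepap*, *nulok*); -ot when the stem ends in a voiced consonant (*jadag*, *folew*); -seg when the stem ends in a vowel (*ofune*, *beju*).
*hobog* — final sound /g/ (a voiced consonant) → -ot → *hobogot*.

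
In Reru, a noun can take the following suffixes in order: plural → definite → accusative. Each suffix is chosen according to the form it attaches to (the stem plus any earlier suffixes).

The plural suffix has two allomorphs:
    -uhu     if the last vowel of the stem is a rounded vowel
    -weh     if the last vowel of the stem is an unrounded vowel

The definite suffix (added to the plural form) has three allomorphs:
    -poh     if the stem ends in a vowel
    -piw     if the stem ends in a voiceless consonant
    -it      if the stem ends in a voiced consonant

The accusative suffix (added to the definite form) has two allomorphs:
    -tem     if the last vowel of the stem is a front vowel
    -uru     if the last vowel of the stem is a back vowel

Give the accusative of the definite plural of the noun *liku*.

likuuhupohuru

Since the last vowel of *liku* is /u/ (a rounded vowel), it takes -uhu, giving *likuuhu*.
The plural form *likuuhu* — final sound /u/ (a vowel) → -poh → *likuuhupoh*.
The definite form *likuuhupoh* — last vowel /o/ (a back vowel) → -uru → *likuuhupohuru*.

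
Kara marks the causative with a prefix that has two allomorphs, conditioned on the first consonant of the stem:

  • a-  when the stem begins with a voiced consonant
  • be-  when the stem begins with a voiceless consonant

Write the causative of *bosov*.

abosov

*bosov* — first consonant /b/ (voiced) → a- → *abosov*.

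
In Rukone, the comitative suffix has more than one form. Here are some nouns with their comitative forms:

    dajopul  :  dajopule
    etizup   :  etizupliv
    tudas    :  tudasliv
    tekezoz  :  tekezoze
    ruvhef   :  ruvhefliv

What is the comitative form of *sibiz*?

sibize

The alternation tracks the final consonant of the stem — -liv when the stem ends in a voiceless consonant (*etizup*, *tudas*, *ruvhef*); -e when the stem ends in a voiced consonant (*dajopul*, *tekezoz*).
*sibiz*: final consonant = /z/, voiced → -e → *sibize*.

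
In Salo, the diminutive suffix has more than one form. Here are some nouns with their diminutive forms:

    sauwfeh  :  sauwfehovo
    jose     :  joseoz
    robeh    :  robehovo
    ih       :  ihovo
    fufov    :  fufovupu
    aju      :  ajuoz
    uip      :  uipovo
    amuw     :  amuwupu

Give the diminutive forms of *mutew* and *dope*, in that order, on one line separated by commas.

mutewupu, dopeoz

Looking at the final sound of each stem: -ovo when the stem ends in a voiceless consonant (*sauwfeh*, *robeh*, *ih*, *uip*); -upu when the stem ends in a voiced consonant (*fufov*, *amuw*); -oz when the stem ends in a vowel (*jose*, *aju*).
The final sound of *mutew* is /w/, which is a voiced consonant, so the suffix is -upu, giving *mutewupu*.
*dope*: final sound = /e/, a vowel → -oz → *dopeoz*.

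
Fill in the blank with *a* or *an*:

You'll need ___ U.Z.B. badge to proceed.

The indefinite article is chosen by the initial *sound* of the following word, not its spelling.
The initialism *U.Z.B.* is read letter by letter; the first letter, U, is pronounced /juː/, which begins with a consonant sound.
So the article is *a*: You'll need a U.Z.B. badge to proceed.

a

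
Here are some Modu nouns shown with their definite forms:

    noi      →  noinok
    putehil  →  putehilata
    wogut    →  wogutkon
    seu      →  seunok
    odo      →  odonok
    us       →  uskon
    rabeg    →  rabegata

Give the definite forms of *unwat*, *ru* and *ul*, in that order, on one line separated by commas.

unwatkon, runok, ulata

The pattern is voicing of the final sound: -kon when the stem ends in a voiceless consonant (*wogut*, *us*); -ata when the stem ends in a voiced consonant (*putehil*, *rabeg*); -nok when the stem ends in a vowel (*noi*, *seu*, *odo*).
*unwat* — final sound /t/ (a voiceless consonant) → -kon → *unwatkon*.
*ru* — final sound /u/ (a vowel) → -nok → *runok*.
*ul* — final sound /l/ (a voiced consonant) → -ata → *ulata*.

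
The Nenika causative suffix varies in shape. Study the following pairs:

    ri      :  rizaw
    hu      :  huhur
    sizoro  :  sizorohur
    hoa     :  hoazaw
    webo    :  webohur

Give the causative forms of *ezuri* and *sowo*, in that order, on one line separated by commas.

ezurizaw, sowohur

The pattern is rounding harmony: -hur when the last vowel of the stem is a rounded vowel (*hu*, *sizoro*, *webo*); -zaw when the last vowel of the stem is an unrounded vowel (*ri*, *hoa*).
*ezuri*: last vowel = /i/, an unrounded vowel → -zaw → *ezurizaw*.
*sowo* — last vowel /o/ (a rounded vowel) → -hur → *sowohur*.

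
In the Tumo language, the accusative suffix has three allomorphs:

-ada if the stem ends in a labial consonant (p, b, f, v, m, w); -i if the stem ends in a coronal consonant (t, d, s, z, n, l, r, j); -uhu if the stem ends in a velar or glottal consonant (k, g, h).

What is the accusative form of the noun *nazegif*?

nazegifada

Since the final consonant of *nazegif* is /f/ (labial), it takes -ada, giving *nazegifada*.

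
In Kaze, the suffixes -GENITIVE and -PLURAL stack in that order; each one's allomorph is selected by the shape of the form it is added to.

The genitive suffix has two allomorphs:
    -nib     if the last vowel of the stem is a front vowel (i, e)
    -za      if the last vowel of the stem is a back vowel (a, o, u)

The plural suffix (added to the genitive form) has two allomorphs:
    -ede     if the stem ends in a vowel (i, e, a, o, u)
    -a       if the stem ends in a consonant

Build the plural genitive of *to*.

*to* — last vowel /o/ (a back vowel) → -za → *toza*.
The genitive form *toza* — final sound /a/ (a vowel) → -ede → *tozaede*.

tozaede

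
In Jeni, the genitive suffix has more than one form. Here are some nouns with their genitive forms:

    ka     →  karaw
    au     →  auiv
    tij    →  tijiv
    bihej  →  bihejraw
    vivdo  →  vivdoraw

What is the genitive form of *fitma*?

Looking at the last vowel of each stem: -iv when the last vowel of the stem is a high vowel (*au*, *tij*); -raw when the last vowel of the stem is a non-high vowel (*ka*, *bihej*, *vivdo*).
*fitma*: last vowel = /a/, a non-high vowel → -raw → *fitmaraw*.

fitmaraw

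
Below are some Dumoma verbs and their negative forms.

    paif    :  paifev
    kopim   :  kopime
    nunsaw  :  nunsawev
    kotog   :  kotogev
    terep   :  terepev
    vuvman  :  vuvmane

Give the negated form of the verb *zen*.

zene

Looking at the final consonant of each stem: -e when the stem ends in a nasal (*kopim*, *vuvman*); -ev when the stem ends in a non-nasal consonant (*paif*, *nunsaw*, *kotog*, *terep*).
*zen* — final consonant /n/ (a nasal) → -e → *zene*.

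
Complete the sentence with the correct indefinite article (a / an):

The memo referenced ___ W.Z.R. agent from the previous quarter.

a

The indefinite article is chosen by the initial *sound* of the following word, not its spelling.
The initialism *W.Z.R.* is read letter by letter; the first letter, W, is pronounced /ˈdʌbəl.juː/, which begins with a consonant sound.
So the article is *a*: The memo referenced a W.Z.R. agent from the previous quarter.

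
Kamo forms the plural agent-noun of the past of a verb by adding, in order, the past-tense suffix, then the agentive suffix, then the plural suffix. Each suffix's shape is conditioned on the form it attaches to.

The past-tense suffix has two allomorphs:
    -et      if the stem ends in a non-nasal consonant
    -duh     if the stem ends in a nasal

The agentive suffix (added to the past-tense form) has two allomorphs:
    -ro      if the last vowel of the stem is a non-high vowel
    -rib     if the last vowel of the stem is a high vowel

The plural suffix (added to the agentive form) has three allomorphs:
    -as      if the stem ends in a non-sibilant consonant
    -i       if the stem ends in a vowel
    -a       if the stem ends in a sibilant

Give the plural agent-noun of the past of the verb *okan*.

okanduhribas

*okan*: final consonant = /n/, a nasal → -duh → *okanduh*.
The last vowel of the past-tense form *okanduh* is /u/, which is a high vowel, so the agentive suffix is -rib, giving *okanduhrib*.
The final sound of the agentive form *okanduhrib* is /b/, which is a non-sibilant consonant, so the plural suffix is -as, giving *okanduhribas*.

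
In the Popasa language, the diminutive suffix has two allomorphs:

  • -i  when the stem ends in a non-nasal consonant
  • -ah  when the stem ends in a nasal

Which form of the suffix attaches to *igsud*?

Since the final consonant of *igsud* is /d/ (non-nasal), it takes -i.

-i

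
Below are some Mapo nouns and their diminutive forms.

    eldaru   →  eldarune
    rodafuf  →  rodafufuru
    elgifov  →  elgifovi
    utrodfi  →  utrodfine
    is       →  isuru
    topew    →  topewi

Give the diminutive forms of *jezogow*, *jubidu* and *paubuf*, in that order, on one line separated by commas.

jezogowi, jubidune, paubufuru

The pattern is voicing of the final sound: -uru when the stem ends in a voiceless consonant (*rodafuf*, *is*); -i when the stem ends in a voiced consonant (*elgifov*, *topew*); -ne when the stem ends in a vowel (*eldaru*, *utrodfi*).
Since the final sound of *jezogow* is /w/ (a voiced consonant), it takes -i, giving *jezogowi*.
*jubidu*: final sound = /u/, a vowel → -ne → *jubidune*.
Since the final sound of *paubuf* is /f/ (a voiceless consonant), it takes -uru, giving *paubufuru*.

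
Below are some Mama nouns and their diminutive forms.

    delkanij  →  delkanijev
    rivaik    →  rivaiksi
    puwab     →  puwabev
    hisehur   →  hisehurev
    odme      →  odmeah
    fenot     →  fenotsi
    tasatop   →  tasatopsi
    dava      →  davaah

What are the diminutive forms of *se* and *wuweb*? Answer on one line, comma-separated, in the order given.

seah, wuwebev

The pattern is voicing of the final sound: -si when the stem ends in a voiceless consonant (*rivaik*, *fenot*, *tasatop*); -ev when the stem ends in a voiced consonant (*delkanij*, *puwab*, *hisehur*); -ah when the stem ends in a vowel (*odme*, *dava*).
The final sound of *se* is /e/, which is a vowel, so the suffix is -ah, giving *seah*.
*wuweb* — final sound /b/ (a voiced consonant) → -ev → *wuwebev*.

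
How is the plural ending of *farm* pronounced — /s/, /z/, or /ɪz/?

/z/

The stem *farm* ends in a voiced non-sibilant sound.
The plural suffix surfaces as /ɪz/ after sibilants, /s/ after other voiceless consonants, and /z/ after other voiced sounds.
So the plural -s on *farm* is pronounced /z/.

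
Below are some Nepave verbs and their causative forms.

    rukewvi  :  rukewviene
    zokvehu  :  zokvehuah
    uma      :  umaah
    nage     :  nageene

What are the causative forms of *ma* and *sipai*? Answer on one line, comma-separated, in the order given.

maah, sipaiene

The alternation tracks the last vowel of the stem — -ene when the last vowel of the stem is a front vowel (*rukewvi*, *nage*); -ah when the last vowel of the stem is a back vowel (*zokvehu*, *uma*).
Since the last vowel of *ma* is /a/ (a back vowel), it takes -ah, giving *maah*.
*sipai*: last vowel = /i/, a front vowel → -ene → *sipaiene*.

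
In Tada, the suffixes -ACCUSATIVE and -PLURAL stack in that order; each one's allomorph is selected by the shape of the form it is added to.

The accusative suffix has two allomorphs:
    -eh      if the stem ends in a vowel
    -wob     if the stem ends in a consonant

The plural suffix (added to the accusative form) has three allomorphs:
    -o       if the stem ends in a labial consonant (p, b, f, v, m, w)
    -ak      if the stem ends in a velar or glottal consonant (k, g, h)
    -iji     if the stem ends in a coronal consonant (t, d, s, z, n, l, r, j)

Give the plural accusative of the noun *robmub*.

robmubwobo

The final sound of *robmub* is /b/, which is a consonant, so the accusative suffix is -wob, giving *robmubwob*.
The accusative form *robmubwob* — final consonant /b/ (labial) → -o → *robmubwobo*.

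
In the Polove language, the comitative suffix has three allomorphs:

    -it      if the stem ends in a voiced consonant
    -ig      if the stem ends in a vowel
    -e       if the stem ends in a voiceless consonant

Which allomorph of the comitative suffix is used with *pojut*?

*pojut*: final sound = /t/, a voiceless consonant → -e.

-e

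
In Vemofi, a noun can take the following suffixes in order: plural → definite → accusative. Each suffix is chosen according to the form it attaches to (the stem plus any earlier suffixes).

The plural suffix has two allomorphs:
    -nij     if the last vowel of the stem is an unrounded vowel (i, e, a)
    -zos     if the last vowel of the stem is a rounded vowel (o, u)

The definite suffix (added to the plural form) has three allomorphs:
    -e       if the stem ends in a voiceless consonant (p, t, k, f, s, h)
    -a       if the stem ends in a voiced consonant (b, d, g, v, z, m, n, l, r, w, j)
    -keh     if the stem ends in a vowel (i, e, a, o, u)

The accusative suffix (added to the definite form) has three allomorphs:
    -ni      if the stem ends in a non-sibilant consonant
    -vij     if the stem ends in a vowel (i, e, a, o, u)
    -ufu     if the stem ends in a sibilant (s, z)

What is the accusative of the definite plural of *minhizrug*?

minhizrugzosevij

*minhizrug*: last vowel = /u/, a rounded vowel → -zos → *minhizrugzos*.
Since the final sound of the plural form *minhizrugzos* is /s/ (a voiceless consonant), it takes -e, giving *minhizrugzose*.
The definite form *minhizrugzose* — final sound /e/ (a vowel) → -vij → *minhizrugzosevij*.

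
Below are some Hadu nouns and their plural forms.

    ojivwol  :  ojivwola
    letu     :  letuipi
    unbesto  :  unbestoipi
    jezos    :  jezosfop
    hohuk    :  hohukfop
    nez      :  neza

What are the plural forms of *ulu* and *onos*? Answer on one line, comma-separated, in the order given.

uluipi, onosfop

The alternation tracks the final sound of the stem — -fop when the stem ends in a voiceless consonant (*jezos*, *hohuk*); -a when the stem ends in a voiced consonant (*ojivwol*, *nez*); -ipi when the stem ends in a vowel (*letu*, *unbesto*).
*ulu*: final sound = /u/, a vowel → -ipi → *uluipi*.
The final sound of *onos* is /s/, which is a voiceless consonant, so the suffix is -fop, giving *onosfop*.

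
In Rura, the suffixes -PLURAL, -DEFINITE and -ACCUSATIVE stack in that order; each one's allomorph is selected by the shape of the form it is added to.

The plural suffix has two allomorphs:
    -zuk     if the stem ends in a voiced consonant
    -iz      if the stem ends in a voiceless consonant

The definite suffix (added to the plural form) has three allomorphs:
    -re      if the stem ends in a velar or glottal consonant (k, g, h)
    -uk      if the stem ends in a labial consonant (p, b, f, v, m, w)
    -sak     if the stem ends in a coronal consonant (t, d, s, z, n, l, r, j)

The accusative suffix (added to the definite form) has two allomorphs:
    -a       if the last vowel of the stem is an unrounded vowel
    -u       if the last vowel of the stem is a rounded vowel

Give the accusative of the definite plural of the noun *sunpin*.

sunpinzukrea

*sunpin* — final consonant /n/ (voiced) → -zuk → *sunpinzuk*.
Since the final consonant of the plural form *sunpinzuk* is /k/ (velar/glottal), it takes -re, giving *sunpinzukre*.
Since the last vowel of the definite form *sunpinzukre* is /e/ (an unrounded vowel), it takes -a, giving *sunpinzukrea*.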